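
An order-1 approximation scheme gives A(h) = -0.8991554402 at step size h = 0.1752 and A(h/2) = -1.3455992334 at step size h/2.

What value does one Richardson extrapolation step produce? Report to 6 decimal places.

-1.792043

The method has order 1: 2^1 = 2.
Top: 2(-1.3455992334) − (-0.8991554402) = -1.7920430266
(2·(-1.3455992334) − (-0.8991554402))/(2 − 1) = -1.7920430266
Shift from A(h/2): −0.4464437932.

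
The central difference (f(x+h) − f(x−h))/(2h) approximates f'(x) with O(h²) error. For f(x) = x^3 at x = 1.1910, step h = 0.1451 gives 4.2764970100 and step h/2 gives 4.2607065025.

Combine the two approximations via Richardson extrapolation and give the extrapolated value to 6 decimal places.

Error is O(h^2); halving h shrinks it by 2^2 = 4.
Numerator 4·A(h/2) − A(h) = 4·4.2607065025 − 4.2764970100 = 12.7663290000
Denominator 4 − 1 = 3.
12.7663290000 ÷ 3 = 4.2554430000

4.255443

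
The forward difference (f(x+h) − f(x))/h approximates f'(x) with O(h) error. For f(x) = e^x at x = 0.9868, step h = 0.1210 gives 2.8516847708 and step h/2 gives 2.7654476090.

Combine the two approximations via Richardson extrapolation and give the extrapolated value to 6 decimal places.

The method has order 1: 2^1 = 2.
2*2.7654476090 = 5.5308952180; 5.5308952180 − 2.8516847708 = 2.6792104472
Denominator 2 − 1 = 1.
(2*2.7654476090 − 2.8516847708)/(2 − 1) = 2.6792104472
Shift from A(h/2): −0.0862371618.

2.679210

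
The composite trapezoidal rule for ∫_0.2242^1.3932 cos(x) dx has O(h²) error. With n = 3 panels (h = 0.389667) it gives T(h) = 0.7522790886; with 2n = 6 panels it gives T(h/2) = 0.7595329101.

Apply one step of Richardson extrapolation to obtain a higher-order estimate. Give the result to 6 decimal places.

0.761951

r = 2, so 2^r = 4.
4*0.7595329101 = 3.0381316404; 3.0381316404 − 0.7522790886 = 2.2858525518
Divide by 2^2 − 1 = 3.
R = 2.2858525518/3 = 0.7619508506
Correction |R − A(h/2)| = 2.418e-03; gap |A(h/2) − A(h)| = 7.254e-03.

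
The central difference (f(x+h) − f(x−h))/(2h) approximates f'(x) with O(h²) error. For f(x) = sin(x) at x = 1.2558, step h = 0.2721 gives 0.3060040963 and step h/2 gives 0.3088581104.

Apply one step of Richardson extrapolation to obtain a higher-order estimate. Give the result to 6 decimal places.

r = 2: numerator weight 4, denominator 3.
4·0.3088581104 = 1.2354324416; subtract 0.3060040963 → 0.9294283453
Denominator 4 − 1 = 3.
0.9294283453 ÷ 3 = 0.3098094484

0.309809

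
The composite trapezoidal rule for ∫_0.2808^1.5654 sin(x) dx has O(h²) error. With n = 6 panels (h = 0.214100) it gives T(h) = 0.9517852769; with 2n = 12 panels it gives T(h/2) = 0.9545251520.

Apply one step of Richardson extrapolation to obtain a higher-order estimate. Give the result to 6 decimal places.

0.955438

Order 2 gives 2^r = 4 and 2^r − 1 = 3.
4·0.9545251520 = 3.8181006080; 3.8181006080 − 0.9517852769 = 2.8663153311
Divide by 2^2 − 1 = 3.
R = 2.8663153311/3 = 0.9554384437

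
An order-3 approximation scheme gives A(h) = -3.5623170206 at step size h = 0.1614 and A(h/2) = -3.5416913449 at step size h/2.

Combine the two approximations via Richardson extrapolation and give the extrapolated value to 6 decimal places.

With r = 3 the leading error scales as h^3, so the weight is 2^3 = 8.
8·(-3.5416913449) − (-3.5623170206) = -24.7712137386
(-24.7712137386) ÷ 7 = -3.5387448198
Shift from A(h/2): +0.0029465251.

-3.538745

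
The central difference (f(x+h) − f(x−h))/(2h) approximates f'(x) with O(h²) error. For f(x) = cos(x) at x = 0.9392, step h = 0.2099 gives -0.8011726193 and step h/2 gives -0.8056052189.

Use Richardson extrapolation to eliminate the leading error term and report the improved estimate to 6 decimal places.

Leading term ∝ h^2; use weight 4 = 2^2.
Difference of the inputs: -0.8056052189 − (-0.8011726193) = -0.0044325996
Divide by 2^2 − 1 = 3: (-0.0044325996)/3 = -0.0014775332
R = A(h/2) + (A(h/2) − A(h))/3 = -0.8056052189 − 0.0014775332 = -0.8070827521
Shift from A(h/2): −0.0014775332.

-0.807083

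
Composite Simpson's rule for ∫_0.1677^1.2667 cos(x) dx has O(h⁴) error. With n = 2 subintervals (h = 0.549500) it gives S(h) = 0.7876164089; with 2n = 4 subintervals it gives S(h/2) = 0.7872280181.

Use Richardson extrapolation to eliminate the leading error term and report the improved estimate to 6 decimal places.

With r = 4 the leading error scales as h^4, so the weight is 2^4 = 16.
Difference of the inputs: 0.7872280181 − 0.7876164089 = -0.0003883908
Correction (A(h/2) − A(h))/(16 − 1) = (-0.0003883908)/15 = -0.0000258927
R = A(h/2) + (A(h/2) − A(h))/15 = 0.7872280181 − 0.0000258927 = 0.7872021254

0.787202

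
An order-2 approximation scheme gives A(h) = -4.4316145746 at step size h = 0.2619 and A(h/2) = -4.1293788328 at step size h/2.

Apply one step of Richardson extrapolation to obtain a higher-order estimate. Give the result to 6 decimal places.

Error is O(h^2); halving h shrinks it by 2^2 = 4.
Top: 4(-4.1293788328) − (-4.4316145746) = -12.0859007566
(-12.0859007566) ÷ 3 = -4.0286335855

-4.028634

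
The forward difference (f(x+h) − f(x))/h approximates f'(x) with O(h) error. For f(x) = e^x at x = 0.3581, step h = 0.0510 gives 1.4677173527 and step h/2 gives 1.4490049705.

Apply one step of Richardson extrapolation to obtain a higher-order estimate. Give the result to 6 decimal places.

Method order is 1; weight 2^1 = 2.
A(h/2) − A(h) = 1.4490049705 − 1.4677173527 = -0.0187123822
Divide by 2^1 − 1 = 1: (-0.0187123822)/1 = -0.0187123822
R = A(h/2) + (A(h/2) − A(h))/1 = 1.4490049705 − 0.0187123822 = 1.4302925883

1.430293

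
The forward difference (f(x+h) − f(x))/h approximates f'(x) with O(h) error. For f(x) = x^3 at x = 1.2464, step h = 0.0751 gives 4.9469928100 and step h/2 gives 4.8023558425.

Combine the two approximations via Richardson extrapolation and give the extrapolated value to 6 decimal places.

Error is O(h^1); halving h shrinks it by 2^1 = 2.
A(h/2) − A(h) = 4.8023558425 − 4.9469928100 = -0.1446369675
Correction (A(h/2) − A(h))/(2 − 1) = (-0.1446369675)/1 = -0.1446369675
R = A(h/2) + (A(h/2) − A(h))/1 = 4.8023558425 − 0.1446369675 = 4.6577188750

4.657719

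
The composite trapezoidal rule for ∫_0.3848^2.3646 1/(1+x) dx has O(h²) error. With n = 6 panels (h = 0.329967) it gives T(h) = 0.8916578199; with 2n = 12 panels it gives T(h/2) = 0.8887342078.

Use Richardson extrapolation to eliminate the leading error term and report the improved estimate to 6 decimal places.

0.887760

Order 2 gives 2^r = 4 and 2^r − 1 = 3.
2^2*A(h/2) = 3.5549368312; minus A(h) gives 2.6632790113.
Divide by 2^2 − 1 = 3.
2.6632790113 ÷ 3 = 0.8877596704
Gap between inputs: 2.924e-03; correction applied: −0.0009745374.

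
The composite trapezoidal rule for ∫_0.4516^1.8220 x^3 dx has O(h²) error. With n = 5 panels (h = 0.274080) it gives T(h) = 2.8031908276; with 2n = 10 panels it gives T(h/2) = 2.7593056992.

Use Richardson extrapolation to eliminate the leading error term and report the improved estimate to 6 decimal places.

Error is O(h^2); halving h shrinks it by 2^2 = 4.
Numerator 4×A(h/2) − A(h) = 4×2.7593056992 − 2.8031908276 = 8.2340319692
Divide by 2^2 − 1 = 3.
R = 8.2340319692/3 = 2.7446773231
Correction |R − A(h/2)| = 1.463e-02; gap |A(h/2) − A(h)| = 4.389e-02.

2.744677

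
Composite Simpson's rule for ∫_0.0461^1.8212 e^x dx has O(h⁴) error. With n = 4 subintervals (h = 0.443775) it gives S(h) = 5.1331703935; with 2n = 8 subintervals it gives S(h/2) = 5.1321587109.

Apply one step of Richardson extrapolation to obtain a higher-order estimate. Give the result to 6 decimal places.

5.132091

With r = 4 the leading error scales as h^4, so the weight is 2^4 = 16.
16×5.1321587109 = 82.1145393744; subtract 5.1331703935 → 76.9813689809
76.9813689809 ÷ 15 = 5.1320912654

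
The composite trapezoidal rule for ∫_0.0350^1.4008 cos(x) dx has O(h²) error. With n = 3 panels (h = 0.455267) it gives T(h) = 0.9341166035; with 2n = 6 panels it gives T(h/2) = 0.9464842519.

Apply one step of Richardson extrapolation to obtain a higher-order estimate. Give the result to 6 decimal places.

0.950607

With r = 2 the leading error scales as h^2, so the weight is 2^2 = 4.
4*0.9464842519 = 3.7859370076; subtract 0.9341166035 → 2.8518204041
2.8518204041 ÷ 3 = 0.9506068014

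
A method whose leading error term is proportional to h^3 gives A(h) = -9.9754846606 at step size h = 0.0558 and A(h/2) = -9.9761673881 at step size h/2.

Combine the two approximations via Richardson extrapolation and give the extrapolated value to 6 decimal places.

r = 3, so 2^r = 8.
A(h/2) − A(h) = -9.9761673881 − (-9.9754846606) = -0.0006827275
Divide by 2^3 − 1 = 7: (-0.0006827275)/7 = -0.0000975325
R = -9.9761673881 − 0.0000975325 = -9.9762649206
Shift from A(h/2): −0.0000975325.

-9.976265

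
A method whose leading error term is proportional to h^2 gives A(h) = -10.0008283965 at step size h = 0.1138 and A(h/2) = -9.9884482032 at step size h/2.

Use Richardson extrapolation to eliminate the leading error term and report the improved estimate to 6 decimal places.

Leading term ∝ h^2; use weight 4 = 2^2.
Numerator 4×A(h/2) − A(h) = 4×(-9.9884482032) − (-10.0008283965) = -29.9529644163
Divide by 2^2 − 1 = 3.
Extrapolated: (-29.9529644163) / 3 = -9.9843214721

-9.984321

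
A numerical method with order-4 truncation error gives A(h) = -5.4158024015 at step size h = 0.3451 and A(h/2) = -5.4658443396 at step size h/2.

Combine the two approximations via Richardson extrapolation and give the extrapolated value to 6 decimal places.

r = 4: numerator weight 16, denominator 15.
Numerator 16 × A(h/2) − A(h) = 16 × (-5.4658443396) − (-5.4158024015) = -82.0377070321
(16 × (-5.4658443396) − (-5.4158024015))/(16 − 1) = -5.4691804688

-5.469180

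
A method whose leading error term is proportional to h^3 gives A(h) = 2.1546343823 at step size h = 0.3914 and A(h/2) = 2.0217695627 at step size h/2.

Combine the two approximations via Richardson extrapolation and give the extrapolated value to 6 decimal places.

2.002789

The method has order 3: 2^3 = 8.
2^3·A(h/2) = 16.1741565016; minus A(h) gives 14.0195221193.
Divide by 2^3 − 1 = 7.
Extrapolated: 14.0195221193 / 7 = 2.0027888742
Gap between inputs: 1.329e-01; correction applied: −0.0189806885.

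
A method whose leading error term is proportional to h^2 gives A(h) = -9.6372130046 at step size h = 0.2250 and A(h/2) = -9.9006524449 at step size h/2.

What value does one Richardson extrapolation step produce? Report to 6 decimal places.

With r = 2 the leading error scales as h^2, so the weight is 2^2 = 4.
2^2·A(h/2) = -39.6026097796; minus A(h) gives -29.9653967750.
Divide by 2^2 − 1 = 3.
Result: -9.9884655917

-9.988466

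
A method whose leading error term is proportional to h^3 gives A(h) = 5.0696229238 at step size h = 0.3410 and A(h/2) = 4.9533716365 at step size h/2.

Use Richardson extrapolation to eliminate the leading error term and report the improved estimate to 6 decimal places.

4.936764

r = 3, so 2^r = 8.
8·4.9533716365 − 5.0696229238 = 34.5573501682
Divide by 2^3 − 1 = 7.
Result: 4.9367643097
Correction |R − A(h/2)| = 1.661e-02; gap |A(h/2) − A(h)| = 1.163e-01.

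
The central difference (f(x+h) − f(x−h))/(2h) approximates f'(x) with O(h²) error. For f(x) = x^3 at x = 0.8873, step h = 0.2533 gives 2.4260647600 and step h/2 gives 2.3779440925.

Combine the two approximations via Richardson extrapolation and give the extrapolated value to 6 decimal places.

With r = 2 the leading error scales as h^2, so the weight is 2^2 = 4.
Top: 4(2.3779440925) − (2.4260647600) = 7.0857116100
(4·2.3779440925 − 2.4260647600)/(4 − 1) = 2.3619038700
Correction |R − A(h/2)| = 1.604e-02; gap |A(h/2) − A(h)| = 4.812e-02.

2.361904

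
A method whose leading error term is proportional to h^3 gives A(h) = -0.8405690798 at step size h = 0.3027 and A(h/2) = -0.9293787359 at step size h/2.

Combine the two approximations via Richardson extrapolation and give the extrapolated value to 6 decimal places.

Order 3 gives 2^r = 8 and 2^r − 1 = 7.
Top: 8(-0.9293787359) − (-0.8405690798) = -6.5944608074
R = (-6.5944608074)/7 = -0.9420658296

-0.942066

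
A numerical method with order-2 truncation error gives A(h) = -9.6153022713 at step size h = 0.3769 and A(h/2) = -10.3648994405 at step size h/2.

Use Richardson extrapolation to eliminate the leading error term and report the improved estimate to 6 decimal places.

With r = 2 the leading error scales as h^2, so the weight is 2^2 = 4.
Difference of the inputs: -10.3648994405 − (-9.6153022713) = -0.7495971692
Correction (A(h/2) − A(h))/(4 − 1) = (-0.7495971692)/3 = -0.2498657231
R = A(h/2) + (A(h/2) − A(h))/3 = -10.3648994405 − 0.2498657231 = -10.6147651636
Gap between inputs: 7.496e-01; correction applied: −0.2498657231.

-10.614765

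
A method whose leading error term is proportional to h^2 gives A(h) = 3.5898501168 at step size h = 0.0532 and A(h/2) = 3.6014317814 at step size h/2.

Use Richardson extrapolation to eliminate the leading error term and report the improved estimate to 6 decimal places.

3.605292

The method has order 2: 2^2 = 4.
4×3.6014317814 = 14.4057271256; 14.4057271256 − 3.5898501168 = 10.8158770088
R = 10.8158770088/3 = 3.6052923363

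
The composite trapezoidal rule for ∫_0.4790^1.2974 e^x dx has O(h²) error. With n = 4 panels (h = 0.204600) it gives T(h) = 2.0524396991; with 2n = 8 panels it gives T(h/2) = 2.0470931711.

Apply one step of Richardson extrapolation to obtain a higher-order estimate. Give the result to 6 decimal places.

2.045311

Leading term ∝ h^2; use weight 4 = 2^2.
Weighted: 8.1883726844 − 2.0524396991 = 6.1359329853
R = 6.1359329853/3 = 2.0453109951
Shift from A(h/2): −0.0017821760.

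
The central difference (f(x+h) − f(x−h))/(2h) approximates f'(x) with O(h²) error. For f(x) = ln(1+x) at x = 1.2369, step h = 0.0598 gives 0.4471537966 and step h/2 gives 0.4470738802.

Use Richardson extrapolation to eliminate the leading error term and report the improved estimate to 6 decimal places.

0.447047

Error is O(h^2); halving h shrinks it by 2^2 = 4.
4*0.4470738802 − 0.4471537966 = 1.3411417242
1.3411417242 ÷ 3 = 0.4470472414
Correction |R − A(h/2)| = 2.664e-05; gap |A(h/2) − A(h)| = 7.992e-05.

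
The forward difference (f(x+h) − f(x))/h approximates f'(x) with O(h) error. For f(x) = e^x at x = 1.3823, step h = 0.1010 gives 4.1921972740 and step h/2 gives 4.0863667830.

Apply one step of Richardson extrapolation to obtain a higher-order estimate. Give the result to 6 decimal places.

r = 1, so 2^r = 2.
2^1×A(h/2) = 8.1727335660; minus A(h) gives 3.9805362920.
3.9805362920 ÷ 1 = 3.9805362920

3.980536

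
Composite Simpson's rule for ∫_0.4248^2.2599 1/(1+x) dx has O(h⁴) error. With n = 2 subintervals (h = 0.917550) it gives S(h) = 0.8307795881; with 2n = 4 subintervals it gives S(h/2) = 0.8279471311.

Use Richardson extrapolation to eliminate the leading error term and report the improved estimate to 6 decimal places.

r = 4: numerator weight 16, denominator 15.
16*0.8279471311 = 13.2471540976; subtract 0.8307795881 → 12.4163745095
Denominator 16 − 1 = 15.
Extrapolated: 12.4163745095 / 15 = 0.8277583006
Correction |R − A(h/2)| = 1.888e-04; gap |A(h/2) − A(h)| = 2.832e-03.

0.827758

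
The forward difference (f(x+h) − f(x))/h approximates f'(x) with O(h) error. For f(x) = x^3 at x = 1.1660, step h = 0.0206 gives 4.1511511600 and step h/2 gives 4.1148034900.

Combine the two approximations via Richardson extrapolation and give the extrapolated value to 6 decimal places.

r = 1: numerator weight 2, denominator 1.
2×4.1148034900 − 4.1511511600 = 4.0784558200
R = 4.0784558200/1 = 4.0784558200
Correction |R − A(h/2)| = 3.635e-02; gap |A(h/2) − A(h)| = 3.635e-02.

4.078456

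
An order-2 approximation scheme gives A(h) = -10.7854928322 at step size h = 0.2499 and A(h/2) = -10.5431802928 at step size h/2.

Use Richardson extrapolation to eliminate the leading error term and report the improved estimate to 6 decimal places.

The method has order 2: 2^2 = 4.
Numerator 4·A(h/2) − A(h) = 4·(-10.5431802928) − (-10.7854928322) = -31.3872283390
R = (-31.3872283390)/3 = -10.4624094463

-10.462409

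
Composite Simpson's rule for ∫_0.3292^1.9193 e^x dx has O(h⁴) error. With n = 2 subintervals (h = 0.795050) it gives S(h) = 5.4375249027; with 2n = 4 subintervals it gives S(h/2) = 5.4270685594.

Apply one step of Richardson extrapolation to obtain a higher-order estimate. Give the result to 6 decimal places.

5.426371

Order 4 gives 2^r = 16 and 2^r − 1 = 15.
Numerator 16*A(h/2) − A(h) = 16*5.4270685594 − 5.4375249027 = 81.3955720477
Extrapolated: 81.3955720477 / 15 = 5.4263714698
Correction |R − A(h/2)| = 6.971e-04; gap |A(h/2) − A(h)| = 1.046e-02.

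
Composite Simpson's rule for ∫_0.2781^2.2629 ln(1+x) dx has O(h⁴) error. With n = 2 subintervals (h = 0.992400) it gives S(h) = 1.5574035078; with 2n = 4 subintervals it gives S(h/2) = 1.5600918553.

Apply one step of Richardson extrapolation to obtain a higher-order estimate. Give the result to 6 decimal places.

1.560271

r = 4: numerator weight 16, denominator 15.
Weighted: 24.9614696848 − 1.5574035078 = 23.4040661770
(16 × 1.5600918553 − 1.5574035078)/(16 − 1) = 1.5602710785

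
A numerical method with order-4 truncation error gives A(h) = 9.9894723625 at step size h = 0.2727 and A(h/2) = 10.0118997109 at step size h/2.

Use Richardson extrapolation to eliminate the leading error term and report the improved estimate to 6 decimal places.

Error is O(h^4); halving h shrinks it by 2^4 = 16.
A(h/2) − A(h) = 10.0118997109 − 9.9894723625 = 0.0224273484
Divide by 2^4 − 1 = 15: 0.0224273484/15 = 0.0014951566
R = A(h/2) + (A(h/2) − A(h))/15 = 10.0118997109 + 0.0014951566 = 10.0133948675
Shift from A(h/2): +0.0014951566.

10.013395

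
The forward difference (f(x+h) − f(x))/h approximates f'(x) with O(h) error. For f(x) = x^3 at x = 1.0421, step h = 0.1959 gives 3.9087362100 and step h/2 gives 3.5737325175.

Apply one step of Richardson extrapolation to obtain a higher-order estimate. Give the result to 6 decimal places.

r = 1, so 2^r = 2.
2^1·A(h/2) = 7.1474650350; minus A(h) gives 3.2387288250.
Denominator 2 − 1 = 1.
3.2387288250 ÷ 1 = 3.2387288250

3.238729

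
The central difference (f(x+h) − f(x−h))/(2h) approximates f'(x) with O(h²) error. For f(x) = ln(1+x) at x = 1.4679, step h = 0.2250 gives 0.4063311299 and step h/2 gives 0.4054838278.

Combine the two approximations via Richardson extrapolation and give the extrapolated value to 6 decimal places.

0.405201

Order 2 gives 2^r = 4 and 2^r − 1 = 3.
Top: 4(0.4054838278) − (0.4063311299) = 1.2156041813
1.2156041813 ÷ 3 = 0.4052013938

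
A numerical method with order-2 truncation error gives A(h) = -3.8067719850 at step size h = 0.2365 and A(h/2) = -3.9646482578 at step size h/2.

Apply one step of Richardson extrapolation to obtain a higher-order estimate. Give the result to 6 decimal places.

-4.017274

The method has order 2: 2^2 = 4.
Top: 4(-3.9646482578) − (-3.8067719850) = -12.0518210462
Extrapolated: (-12.0518210462) / 3 = -4.0172736821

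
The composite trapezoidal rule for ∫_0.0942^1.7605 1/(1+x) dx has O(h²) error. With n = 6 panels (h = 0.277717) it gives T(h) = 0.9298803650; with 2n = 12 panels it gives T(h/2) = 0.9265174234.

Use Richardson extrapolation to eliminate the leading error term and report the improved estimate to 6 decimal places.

0.925396

Method order is 2; weight 2^2 = 4.
4×0.9265174234 − 0.9298803650 = 2.7761893286
R = 2.7761893286/3 = 0.9253964429
Shift from A(h/2): −0.0011209805.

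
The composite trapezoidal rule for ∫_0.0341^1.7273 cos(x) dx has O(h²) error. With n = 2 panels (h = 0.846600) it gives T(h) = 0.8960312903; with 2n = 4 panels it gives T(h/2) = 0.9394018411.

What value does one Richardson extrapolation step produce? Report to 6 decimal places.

0.953859

Order 2 gives 2^r = 4 and 2^r − 1 = 3.
Numerator 4*A(h/2) − A(h) = 4*0.9394018411 − 0.8960312903 = 2.8615760741
2.8615760741 ÷ 3 = 0.9538586914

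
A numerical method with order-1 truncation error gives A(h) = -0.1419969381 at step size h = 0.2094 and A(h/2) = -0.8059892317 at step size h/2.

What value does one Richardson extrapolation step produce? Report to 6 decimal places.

Order 1 gives 2^r = 2 and 2^r − 1 = 1.
2·(-0.8059892317) = -1.6119784634; subtract (-0.1419969381) → -1.4699815253
(2·(-0.8059892317) − (-0.1419969381))/(2 − 1) = -1.4699815253
Correction |R − A(h/2)| = 6.640e-01; gap |A(h/2) − A(h)| = 6.640e-01.

-1.469982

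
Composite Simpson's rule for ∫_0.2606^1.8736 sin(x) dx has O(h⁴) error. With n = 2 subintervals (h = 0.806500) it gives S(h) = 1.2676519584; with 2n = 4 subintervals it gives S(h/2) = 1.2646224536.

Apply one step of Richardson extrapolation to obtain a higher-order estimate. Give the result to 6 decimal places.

Error is O(h^4); halving h shrinks it by 2^4 = 16.
16·1.2646224536 − 1.2676519584 = 18.9663072992
Denominator 16 − 1 = 15.
R = 18.9663072992/15 = 1.2644204866

1.264420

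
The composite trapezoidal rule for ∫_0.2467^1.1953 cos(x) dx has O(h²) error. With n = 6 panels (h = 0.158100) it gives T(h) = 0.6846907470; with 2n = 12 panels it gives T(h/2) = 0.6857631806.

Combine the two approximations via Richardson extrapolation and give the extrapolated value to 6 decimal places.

r = 2: numerator weight 4, denominator 3.
2^2*A(h/2) = 2.7430527224; minus A(h) gives 2.0583619754.
(4*0.6857631806 − 0.6846907470)/(4 − 1) = 0.6861206585

0.686121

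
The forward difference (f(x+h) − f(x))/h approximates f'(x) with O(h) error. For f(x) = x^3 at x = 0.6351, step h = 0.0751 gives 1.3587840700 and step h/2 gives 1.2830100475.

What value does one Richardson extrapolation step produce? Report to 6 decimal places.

1.207236

r = 1, so 2^r = 2.
Top: 2(1.2830100475) − (1.3587840700) = 1.2072360250
Extrapolated: 1.2072360250 / 1 = 1.2072360250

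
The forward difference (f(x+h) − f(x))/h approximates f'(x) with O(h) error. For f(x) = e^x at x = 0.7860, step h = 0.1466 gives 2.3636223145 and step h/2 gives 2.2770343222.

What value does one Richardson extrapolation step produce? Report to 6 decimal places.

2.190446

Method order is 1; weight 2^1 = 2.
2^1 × A(h/2) = 4.5540686444; minus A(h) gives 2.1904463299.
Denominator 2 − 1 = 1.
Extrapolated: 2.1904463299 / 1 = 2.1904463299
Shift from A(h/2): −0.0865879923.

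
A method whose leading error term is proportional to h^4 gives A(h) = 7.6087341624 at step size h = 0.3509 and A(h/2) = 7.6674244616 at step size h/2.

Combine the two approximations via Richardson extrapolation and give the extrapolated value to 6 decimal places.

Error is O(h^4); halving h shrinks it by 2^4 = 16.
2^4·A(h/2) = 122.6787913856; minus A(h) gives 115.0700572232.
Extrapolated: 115.0700572232 / 15 = 7.6713371482
Correction |R − A(h/2)| = 3.913e-03; gap |A(h/2) − A(h)| = 5.869e-02.

7.671337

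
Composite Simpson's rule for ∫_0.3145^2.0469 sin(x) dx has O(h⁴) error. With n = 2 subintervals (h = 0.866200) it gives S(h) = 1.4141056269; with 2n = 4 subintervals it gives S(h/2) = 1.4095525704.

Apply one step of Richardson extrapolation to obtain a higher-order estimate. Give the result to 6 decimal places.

1.409249

The method has order 4: 2^4 = 16.
Top: 16(1.4095525704) − (1.4141056269) = 21.1387354995
Denominator 16 − 1 = 15.
(16×1.4095525704 − 1.4141056269)/(16 − 1) = 1.4092490333
Gap between inputs: 4.553e-03; correction applied: −0.0003035371.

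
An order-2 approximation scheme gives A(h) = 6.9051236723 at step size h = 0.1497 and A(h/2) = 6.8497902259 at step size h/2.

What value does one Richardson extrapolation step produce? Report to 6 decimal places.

6.831346

r = 2, so 2^r = 4.
2^2*A(h/2) = 27.3991609036; minus A(h) gives 20.4940372313.
R = 20.4940372313/3 = 6.8313457438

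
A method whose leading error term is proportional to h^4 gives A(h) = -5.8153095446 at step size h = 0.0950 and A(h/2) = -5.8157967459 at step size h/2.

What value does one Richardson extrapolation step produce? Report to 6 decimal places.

Order 4 gives 2^r = 16 and 2^r − 1 = 15.
16*(-5.8157967459) = -93.0527479344; (-93.0527479344) − (-5.8153095446) = -87.2374383898
(-87.2374383898) ÷ 15 = -5.8158292260

-5.815829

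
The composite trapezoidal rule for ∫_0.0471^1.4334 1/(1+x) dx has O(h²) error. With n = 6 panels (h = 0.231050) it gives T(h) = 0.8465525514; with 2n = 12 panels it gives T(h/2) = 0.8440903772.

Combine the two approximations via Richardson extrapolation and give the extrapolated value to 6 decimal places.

r = 2: numerator weight 4, denominator 3.
4×0.8440903772 = 3.3763615088; 3.3763615088 − 0.8465525514 = 2.5298089574
Extrapolated: 2.5298089574 / 3 = 0.8432696525

0.843270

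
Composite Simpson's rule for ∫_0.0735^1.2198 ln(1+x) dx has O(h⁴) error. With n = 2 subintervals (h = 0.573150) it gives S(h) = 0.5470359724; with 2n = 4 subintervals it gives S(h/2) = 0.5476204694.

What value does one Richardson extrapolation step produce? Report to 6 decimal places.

0.547659

r = 4: numerator weight 16, denominator 15.
Weighted: 8.7619275104 − 0.5470359724 = 8.2148915380
Denominator 16 − 1 = 15.
8.2148915380 ÷ 15 = 0.5476594359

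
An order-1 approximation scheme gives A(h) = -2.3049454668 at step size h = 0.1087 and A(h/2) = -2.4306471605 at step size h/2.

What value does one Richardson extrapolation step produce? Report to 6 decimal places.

-2.556349

Error is O(h^1); halving h shrinks it by 2^1 = 2.
Weighted: (-4.8612943210) − (-2.3049454668) = -2.5563488542
Denominator 2 − 1 = 1.
(2 × (-2.4306471605) − (-2.3049454668))/(2 − 1) = -2.5563488542
Shift from A(h/2): −0.1257016937.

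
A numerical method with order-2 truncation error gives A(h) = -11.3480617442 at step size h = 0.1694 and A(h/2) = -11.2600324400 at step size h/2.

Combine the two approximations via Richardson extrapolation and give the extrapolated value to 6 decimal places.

The method has order 2: 2^2 = 4.
Top: 4(-11.2600324400) − (-11.3480617442) = -33.6920680158
Extrapolated: (-33.6920680158) / 3 = -11.2306893386
Shift from A(h/2): +0.0293431014.

-11.230689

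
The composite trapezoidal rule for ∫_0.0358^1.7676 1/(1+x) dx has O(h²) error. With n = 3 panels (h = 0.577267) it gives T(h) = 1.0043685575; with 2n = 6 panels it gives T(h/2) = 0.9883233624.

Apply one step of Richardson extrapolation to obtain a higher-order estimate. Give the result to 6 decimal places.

0.982975

Leading term ∝ h^2; use weight 4 = 2^2.
2^2·A(h/2) = 3.9532934496; minus A(h) gives 2.9489248921.
Denominator 4 − 1 = 3.
(4·0.9883233624 − 1.0043685575)/(4 − 1) = 0.9829749640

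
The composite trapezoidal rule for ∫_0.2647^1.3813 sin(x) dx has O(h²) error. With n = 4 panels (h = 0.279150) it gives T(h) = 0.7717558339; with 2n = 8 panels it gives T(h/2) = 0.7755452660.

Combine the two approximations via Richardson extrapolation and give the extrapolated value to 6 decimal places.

0.776808

Order 2 gives 2^r = 4 and 2^r − 1 = 3.
2^2·A(h/2) = 3.1021810640; minus A(h) gives 2.3304252301.
Denominator 4 − 1 = 3.
Result: 0.7768084100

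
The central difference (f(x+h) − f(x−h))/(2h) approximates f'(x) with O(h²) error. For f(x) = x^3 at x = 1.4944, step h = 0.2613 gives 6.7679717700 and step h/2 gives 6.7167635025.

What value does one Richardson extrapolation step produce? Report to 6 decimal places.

6.699694

Order 2 gives 2^r = 4 and 2^r − 1 = 3.
Difference of the inputs: 6.7167635025 − 6.7679717700 = -0.0512082675
Correction (A(h/2) − A(h))/(4 − 1) = (-0.0512082675)/3 = -0.0170694225
R = A(h/2) + (A(h/2) − A(h))/3 = 6.7167635025 − 0.0170694225 = 6.6996940800
Correction |R − A(h/2)| = 1.707e-02; gap |A(h/2) − A(h)| = 5.121e-02.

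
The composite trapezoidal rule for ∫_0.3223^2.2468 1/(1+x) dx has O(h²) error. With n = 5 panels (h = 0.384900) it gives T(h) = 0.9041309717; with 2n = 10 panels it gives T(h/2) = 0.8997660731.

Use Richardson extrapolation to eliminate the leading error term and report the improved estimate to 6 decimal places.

0.898311

With r = 2 the leading error scales as h^2, so the weight is 2^2 = 4.
Top: 4(0.8997660731) − (0.9041309717) = 2.6949333207
2.6949333207 ÷ 3 = 0.8983111069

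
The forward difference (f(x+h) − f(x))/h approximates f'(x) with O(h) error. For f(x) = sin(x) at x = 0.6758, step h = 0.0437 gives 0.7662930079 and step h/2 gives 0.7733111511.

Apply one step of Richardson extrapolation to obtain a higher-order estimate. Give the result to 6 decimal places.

Order 1 gives 2^r = 2 and 2^r − 1 = 1.
Numerator 2·A(h/2) − A(h) = 2·0.7733111511 − 0.7662930079 = 0.7803292943
Divide by 2^1 − 1 = 1.
So the Richardson estimate is 0.7803292943.

0.780329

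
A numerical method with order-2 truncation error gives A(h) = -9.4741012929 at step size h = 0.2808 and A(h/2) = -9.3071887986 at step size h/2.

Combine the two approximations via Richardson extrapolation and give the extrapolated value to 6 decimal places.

Order 2 gives 2^r = 4 and 2^r − 1 = 3.
Top: 4(-9.3071887986) − (-9.4741012929) = -27.7546539015
R = (-27.7546539015)/3 = -9.2515513005

-9.251551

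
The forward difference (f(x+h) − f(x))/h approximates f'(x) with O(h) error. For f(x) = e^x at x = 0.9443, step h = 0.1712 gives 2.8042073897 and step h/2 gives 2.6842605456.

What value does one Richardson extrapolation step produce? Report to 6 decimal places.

Method order is 1; weight 2^1 = 2.
2^1 × A(h/2) = 5.3685210912; minus A(h) gives 2.5643137015.
R = 2.5643137015/1 = 2.5643137015

2.564314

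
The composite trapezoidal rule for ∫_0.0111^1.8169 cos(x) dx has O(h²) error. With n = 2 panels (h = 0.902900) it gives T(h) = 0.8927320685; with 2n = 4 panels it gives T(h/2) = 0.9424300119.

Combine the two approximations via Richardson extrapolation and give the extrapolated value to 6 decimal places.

0.958996

Order 2 gives 2^r = 4 and 2^r − 1 = 3.
Top: 4(0.9424300119) − (0.8927320685) = 2.8769879791
2.8769879791 ÷ 3 = 0.9589959930
Correction |R − A(h/2)| = 1.657e-02; gap |A(h/2) − A(h)| = 4.970e-02.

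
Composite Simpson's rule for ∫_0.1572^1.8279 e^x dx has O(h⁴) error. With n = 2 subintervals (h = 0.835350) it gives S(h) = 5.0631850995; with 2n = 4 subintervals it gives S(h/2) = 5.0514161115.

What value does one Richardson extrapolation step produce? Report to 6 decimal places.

5.050632

Order 4 gives 2^r = 16 and 2^r − 1 = 15.
Weighted: 80.8226577840 − 5.0631850995 = 75.7594726845
(16*5.0514161115 − 5.0631850995)/(16 − 1) = 5.0506315123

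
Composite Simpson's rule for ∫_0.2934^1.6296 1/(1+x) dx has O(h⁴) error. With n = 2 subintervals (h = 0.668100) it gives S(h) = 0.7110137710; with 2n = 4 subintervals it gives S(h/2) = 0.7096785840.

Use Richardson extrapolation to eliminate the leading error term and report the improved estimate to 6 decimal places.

0.709590

With r = 4 the leading error scales as h^4, so the weight is 2^4 = 16.
Top: 16(0.7096785840) − (0.7110137710) = 10.6438435730
10.6438435730 ÷ 15 = 0.7095895715
Shift from A(h/2): −0.0000890125.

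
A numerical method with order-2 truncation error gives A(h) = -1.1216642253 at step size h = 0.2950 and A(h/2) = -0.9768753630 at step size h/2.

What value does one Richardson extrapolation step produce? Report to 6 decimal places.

-0.928612

r = 2, so 2^r = 4.
4 × (-0.9768753630) = -3.9075014520; subtract (-1.1216642253) → -2.7858372267
Extrapolated: (-2.7858372267) / 3 = -0.9286124089
Gap between inputs: 1.448e-01; correction applied: +0.0482629541.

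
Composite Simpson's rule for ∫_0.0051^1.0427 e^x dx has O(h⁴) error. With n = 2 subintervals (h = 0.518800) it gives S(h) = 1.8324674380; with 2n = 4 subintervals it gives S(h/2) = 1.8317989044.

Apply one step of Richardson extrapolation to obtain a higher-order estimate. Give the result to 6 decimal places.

1.831754

Leading term ∝ h^4; use weight 16 = 2^4.
16×1.8317989044 − 1.8324674380 = 27.4763150324
R = 27.4763150324/15 = 1.8317543355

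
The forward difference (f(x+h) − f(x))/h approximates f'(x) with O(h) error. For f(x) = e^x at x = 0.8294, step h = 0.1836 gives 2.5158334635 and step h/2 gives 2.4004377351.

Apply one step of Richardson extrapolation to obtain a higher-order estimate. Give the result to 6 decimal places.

2.285042

Leading term ∝ h^1; use weight 2 = 2^1.
2*2.4004377351 = 4.8008754702; subtract 2.5158334635 → 2.2850420067
Extrapolated: 2.2850420067 / 1 = 2.2850420067
Correction |R − A(h/2)| = 1.154e-01; gap |A(h/2) − A(h)| = 1.154e-01.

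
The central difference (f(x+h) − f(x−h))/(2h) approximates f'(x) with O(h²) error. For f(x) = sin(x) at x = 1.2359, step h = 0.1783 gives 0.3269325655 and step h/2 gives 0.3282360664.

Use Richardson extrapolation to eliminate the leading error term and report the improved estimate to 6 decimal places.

Leading term ∝ h^2; use weight 4 = 2^2.
4 × 0.3282360664 − 0.3269325655 = 0.9860117001
Divide by 2^2 − 1 = 3.
(4 × 0.3282360664 − 0.3269325655)/(4 − 1) = 0.3286705667

0.328671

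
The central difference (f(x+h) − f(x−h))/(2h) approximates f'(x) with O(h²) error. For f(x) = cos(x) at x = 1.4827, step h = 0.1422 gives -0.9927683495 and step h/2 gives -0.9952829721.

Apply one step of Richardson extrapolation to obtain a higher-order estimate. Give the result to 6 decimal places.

r = 2: numerator weight 4, denominator 3.
4×(-0.9952829721) − (-0.9927683495) = -2.9883635389
Extrapolated: (-2.9883635389) / 3 = -0.9961211796

-0.996121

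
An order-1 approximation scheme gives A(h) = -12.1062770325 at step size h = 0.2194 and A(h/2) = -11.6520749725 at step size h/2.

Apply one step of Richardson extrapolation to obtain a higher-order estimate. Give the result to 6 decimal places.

-11.197873

r = 1: numerator weight 2, denominator 1.
Numerator 2·A(h/2) − A(h) = 2·(-11.6520749725) − (-12.1062770325) = -11.1978729125
Divide by 2^1 − 1 = 1.
Extrapolated: (-11.1978729125) / 1 = -11.1978729125
Shift from A(h/2): +0.4542020600.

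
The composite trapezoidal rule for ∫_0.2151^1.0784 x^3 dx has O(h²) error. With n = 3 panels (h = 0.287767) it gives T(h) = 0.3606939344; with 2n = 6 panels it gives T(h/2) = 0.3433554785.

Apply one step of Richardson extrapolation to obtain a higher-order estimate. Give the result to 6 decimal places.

0.337576

Error is O(h^2); halving h shrinks it by 2^2 = 4.
4×0.3433554785 − 0.3606939344 = 1.0127279796
Extrapolated: 1.0127279796 / 3 = 0.3375759932
Correction |R − A(h/2)| = 5.779e-03; gap |A(h/2) − A(h)| = 1.734e-02.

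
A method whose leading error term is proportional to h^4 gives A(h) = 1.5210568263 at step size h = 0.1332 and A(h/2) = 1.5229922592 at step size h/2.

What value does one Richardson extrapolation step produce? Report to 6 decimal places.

1.523121

Order 4 gives 2^r = 16 and 2^r − 1 = 15.
Top: 16(1.5229922592) − (1.5210568263) = 22.8468193209
Divide by 2^4 − 1 = 15.
Result: 1.5231212881
Correction |R − A(h/2)| = 1.290e-04; gap |A(h/2) − A(h)| = 1.935e-03.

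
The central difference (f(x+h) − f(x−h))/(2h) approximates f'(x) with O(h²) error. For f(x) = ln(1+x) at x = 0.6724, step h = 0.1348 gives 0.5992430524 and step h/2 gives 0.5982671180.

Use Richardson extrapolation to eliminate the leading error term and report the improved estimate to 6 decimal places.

Leading term ∝ h^2; use weight 4 = 2^2.
Difference of the inputs: 0.5982671180 − 0.5992430524 = -0.0009759344
Correction (A(h/2) − A(h))/(4 − 1) = (-0.0009759344)/3 = -0.0003253115
R = A(h/2) + (A(h/2) − A(h))/3 = 0.5982671180 − 0.0003253115 = 0.5979418065

0.597942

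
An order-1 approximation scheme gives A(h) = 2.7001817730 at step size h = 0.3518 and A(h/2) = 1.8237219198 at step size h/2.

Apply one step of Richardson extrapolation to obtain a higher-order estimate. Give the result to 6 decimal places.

0.947262

r = 1, so 2^r = 2.
2·1.8237219198 = 3.6474438396; subtract 2.7001817730 → 0.9472620666
Denominator 2 − 1 = 1.
R = 0.9472620666/1 = 0.9472620666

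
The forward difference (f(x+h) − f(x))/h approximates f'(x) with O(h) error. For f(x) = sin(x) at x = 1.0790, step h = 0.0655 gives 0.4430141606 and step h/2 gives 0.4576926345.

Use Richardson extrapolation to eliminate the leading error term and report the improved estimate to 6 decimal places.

With r = 1 the leading error scales as h^1, so the weight is 2^1 = 2.
Weighted: 0.9153852690 − 0.4430141606 = 0.4723711084
(2*0.4576926345 − 0.4430141606)/(2 − 1) = 0.4723711084
Correction |R − A(h/2)| = 1.468e-02; gap |A(h/2) − A(h)| = 1.468e-02.

0.472371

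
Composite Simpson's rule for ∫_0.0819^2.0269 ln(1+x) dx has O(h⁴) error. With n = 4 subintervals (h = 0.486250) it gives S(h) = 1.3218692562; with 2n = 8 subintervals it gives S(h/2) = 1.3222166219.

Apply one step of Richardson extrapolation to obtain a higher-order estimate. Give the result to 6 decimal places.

Order 4 gives 2^r = 16 and 2^r − 1 = 15.
Numerator 16*A(h/2) − A(h) = 16*1.3222166219 − 1.3218692562 = 19.8335966942
Divide by 2^4 − 1 = 15.
Result: 1.3222397796

1.322240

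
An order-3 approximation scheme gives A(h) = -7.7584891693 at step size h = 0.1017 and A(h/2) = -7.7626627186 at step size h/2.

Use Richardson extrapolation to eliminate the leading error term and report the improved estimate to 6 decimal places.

Order 3 gives 2^r = 8 and 2^r − 1 = 7.
Weighted: (-62.1013017488) − (-7.7584891693) = -54.3428125795
Divide by 2^3 − 1 = 7.
Result: -7.7632589399
Shift from A(h/2): −0.0005962213.

-7.763259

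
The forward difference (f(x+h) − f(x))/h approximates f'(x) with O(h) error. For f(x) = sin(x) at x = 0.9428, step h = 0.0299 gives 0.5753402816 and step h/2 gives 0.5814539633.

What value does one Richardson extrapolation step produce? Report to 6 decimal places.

0.587568

Method order is 1; weight 2^1 = 2.
2·0.5814539633 = 1.1629079266; subtract 0.5753402816 → 0.5875676450
Divide by 2^1 − 1 = 1.
So the Richardson estimate is 0.5875676450.
Shift from A(h/2): +0.0061136817.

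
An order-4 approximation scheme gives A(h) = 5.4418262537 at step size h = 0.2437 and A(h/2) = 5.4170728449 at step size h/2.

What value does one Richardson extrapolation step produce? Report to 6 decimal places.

r = 4: numerator weight 16, denominator 15.
Weighted: 86.6731655184 − 5.4418262537 = 81.2313392647
Divide by 2^4 − 1 = 15.
Result: 5.4154226176
Shift from A(h/2): −0.0016502273.

5.415423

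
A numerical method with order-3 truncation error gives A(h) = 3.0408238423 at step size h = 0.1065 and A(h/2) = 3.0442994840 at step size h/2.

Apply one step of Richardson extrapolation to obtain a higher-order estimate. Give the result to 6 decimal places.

3.044796

r = 3: numerator weight 8, denominator 7.
Weighted: 24.3543958720 − 3.0408238423 = 21.3135720297
R = 21.3135720297/7 = 3.0447960042
Shift from A(h/2): +0.0004965202.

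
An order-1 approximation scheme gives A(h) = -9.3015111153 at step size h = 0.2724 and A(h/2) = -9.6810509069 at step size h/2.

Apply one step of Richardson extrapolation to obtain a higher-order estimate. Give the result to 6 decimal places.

The method has order 1: 2^1 = 2.
Numerator 2×A(h/2) − A(h) = 2×(-9.6810509069) − (-9.3015111153) = -10.0605906985
Denominator 2 − 1 = 1.
So the Richardson estimate is -10.0605906985.
Correction |R − A(h/2)| = 3.795e-01; gap |A(h/2) − A(h)| = 3.795e-01.

-10.060591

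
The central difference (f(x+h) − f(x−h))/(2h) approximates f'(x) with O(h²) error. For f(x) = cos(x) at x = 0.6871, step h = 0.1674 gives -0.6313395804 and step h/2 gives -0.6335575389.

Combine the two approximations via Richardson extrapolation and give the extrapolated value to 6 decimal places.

r = 2: numerator weight 4, denominator 3.
4·(-0.6335575389) = -2.5342301556; (-2.5342301556) − (-0.6313395804) = -1.9028905752
Extrapolated: (-1.9028905752) / 3 = -0.6342968584

-0.634297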